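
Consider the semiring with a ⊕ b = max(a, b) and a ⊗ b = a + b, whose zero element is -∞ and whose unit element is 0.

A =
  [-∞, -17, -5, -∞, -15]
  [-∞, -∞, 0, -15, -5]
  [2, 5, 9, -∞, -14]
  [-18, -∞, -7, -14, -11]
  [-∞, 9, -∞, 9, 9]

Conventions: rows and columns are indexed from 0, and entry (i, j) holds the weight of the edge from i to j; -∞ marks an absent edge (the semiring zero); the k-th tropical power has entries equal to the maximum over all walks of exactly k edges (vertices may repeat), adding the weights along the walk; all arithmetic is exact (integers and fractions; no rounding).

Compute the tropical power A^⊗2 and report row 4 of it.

A^⊗2:
  [-3, 0, 4, -6, -6]
  [2, 5, 9, 4, 4]
  [11, 14, 18, -5, 0]
  [-5, -2, 2, -2, -2]
  [-9, 18, 9, 18, 18]
Answer: row 4 of A^⊗2 = [-9, 18, 9, 18, 18]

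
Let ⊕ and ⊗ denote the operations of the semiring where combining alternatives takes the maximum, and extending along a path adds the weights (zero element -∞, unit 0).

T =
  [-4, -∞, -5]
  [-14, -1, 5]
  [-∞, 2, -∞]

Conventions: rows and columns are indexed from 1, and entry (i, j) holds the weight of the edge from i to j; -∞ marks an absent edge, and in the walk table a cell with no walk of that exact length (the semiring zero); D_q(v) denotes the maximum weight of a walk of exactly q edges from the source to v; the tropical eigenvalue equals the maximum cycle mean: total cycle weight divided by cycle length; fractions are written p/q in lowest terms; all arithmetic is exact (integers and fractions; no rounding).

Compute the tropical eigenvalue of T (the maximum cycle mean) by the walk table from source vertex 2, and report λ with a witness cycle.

q=0: [-∞, 0, -∞]
q=1: [-14, -1, 5]
q=2: [-15, 7, 4]
q=3: [-7, 6, 12]
Optimal cycle mean attained by: cycle 2->3->2, total 5 + 2, length 2.
Answer: λ = 7/2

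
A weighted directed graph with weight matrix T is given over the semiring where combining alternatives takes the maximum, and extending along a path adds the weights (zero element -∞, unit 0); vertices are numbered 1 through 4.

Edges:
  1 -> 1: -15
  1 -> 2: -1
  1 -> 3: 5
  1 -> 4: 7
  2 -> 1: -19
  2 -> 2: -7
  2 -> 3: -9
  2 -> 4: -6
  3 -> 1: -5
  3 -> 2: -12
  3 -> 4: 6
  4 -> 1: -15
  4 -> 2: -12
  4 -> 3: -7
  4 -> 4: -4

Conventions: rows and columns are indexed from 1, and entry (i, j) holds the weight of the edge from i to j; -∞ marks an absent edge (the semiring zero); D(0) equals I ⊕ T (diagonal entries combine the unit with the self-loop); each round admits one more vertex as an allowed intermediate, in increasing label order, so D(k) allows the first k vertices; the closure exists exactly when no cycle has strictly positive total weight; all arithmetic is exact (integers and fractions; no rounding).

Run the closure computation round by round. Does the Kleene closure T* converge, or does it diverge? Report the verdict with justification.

D(0):
  [0, -1, 5, 7]
  [-19, 0, -9, -6]
  [-5, -12, 0, 6]
  [-15, -12, -7, 0]
D(1):
  [0, -1, 5, 7]
  [-19, 0, -9, -6]
  [-5, -6, 0, 6]
  [-15, -12, -7, 0]
D(2):
  [0, -1, 5, 7]
  [-19, 0, -9, -6]
  [-5, -6, 0, 6]
  [-15, -12, -7, 0]
D(3):
  [0, -1, 5, 11]
  [-14, 0, -9, -3]
  [-5, -6, 0, 6]
  [-12, -12, -7, 0]
D(4):
  [0, -1, 5, 11]
  [-14, 0, -9, -3]
  [-5, -6, 0, 6]
  [-12, -12, -7, 0]
Key observation: every diagonal entry stays at the unit through all rounds, so no improving cycle exists.
Answer: CONVERGES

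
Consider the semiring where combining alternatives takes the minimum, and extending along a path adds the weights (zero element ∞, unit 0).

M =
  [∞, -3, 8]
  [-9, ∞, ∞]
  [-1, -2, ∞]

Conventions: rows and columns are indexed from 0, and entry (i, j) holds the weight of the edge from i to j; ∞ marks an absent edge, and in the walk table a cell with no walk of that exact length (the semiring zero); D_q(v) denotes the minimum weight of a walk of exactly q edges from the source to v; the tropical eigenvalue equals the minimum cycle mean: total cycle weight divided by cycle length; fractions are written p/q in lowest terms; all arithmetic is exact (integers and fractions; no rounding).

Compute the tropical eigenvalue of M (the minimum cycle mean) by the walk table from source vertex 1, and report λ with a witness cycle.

q=0: [∞, 0, ∞]
q=1: [-9, ∞, ∞]
q=2: [∞, -12, -1]
q=3: [-21, -3, ∞]
Optimal cycle mean attained by: cycle 0->1->0, total (-3) + (-9), length 2.
Answer: λ = -6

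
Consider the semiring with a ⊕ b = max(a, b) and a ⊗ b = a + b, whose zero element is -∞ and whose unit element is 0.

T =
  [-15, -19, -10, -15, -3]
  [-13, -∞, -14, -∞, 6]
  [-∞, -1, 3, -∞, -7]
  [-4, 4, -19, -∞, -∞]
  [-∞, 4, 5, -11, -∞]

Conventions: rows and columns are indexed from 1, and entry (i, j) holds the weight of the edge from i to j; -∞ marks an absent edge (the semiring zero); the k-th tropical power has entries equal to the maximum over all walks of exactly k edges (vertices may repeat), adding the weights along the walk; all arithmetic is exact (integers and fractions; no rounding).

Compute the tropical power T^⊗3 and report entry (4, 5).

T^⊗2:
  [-19, 1, 2, -14, -13]
  [-28, 10, 11, -5, -16]
  [-14, 2, 6, -18, 5]
  [-9, -20, -10, -19, 10]
  [-9, 4, 8, -∞, 10]
T^⊗3:
  [-12, 1, 5, -24, 7]
  [-3, 10, 14, -27, 16]
  [-11, 9, 10, -6, 8]
  [-23, 14, 15, -1, -12]
  [-9, 14, 15, -1, 10]
Key observation: the optimum is the walk 4->2->1->5, with weight 4 + (-13) + (-3) = -12.
Optimal value attained by: walk 4->2->1->5.
Answer: (T^⊗3)[4][5] = -12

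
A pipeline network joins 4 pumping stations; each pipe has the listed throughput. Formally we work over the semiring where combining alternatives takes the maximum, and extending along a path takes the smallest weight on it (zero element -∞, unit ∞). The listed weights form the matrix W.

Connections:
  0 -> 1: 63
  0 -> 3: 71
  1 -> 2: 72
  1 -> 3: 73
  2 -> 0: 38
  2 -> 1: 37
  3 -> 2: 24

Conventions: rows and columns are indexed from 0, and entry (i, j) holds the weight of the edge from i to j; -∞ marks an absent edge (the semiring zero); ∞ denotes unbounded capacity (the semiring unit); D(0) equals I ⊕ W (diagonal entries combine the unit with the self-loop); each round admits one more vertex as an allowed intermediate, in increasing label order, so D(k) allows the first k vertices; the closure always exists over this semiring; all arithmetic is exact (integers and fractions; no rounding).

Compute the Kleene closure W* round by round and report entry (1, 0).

D(0):
  [∞, 63, -∞, 71]
  [-∞, ∞, 72, 73]
  [38, 37, ∞, -∞]
  [-∞, -∞, 24, ∞]
D(1):
  [∞, 63, -∞, 71]
  [-∞, ∞, 72, 73]
  [38, 38, ∞, 38]
  [-∞, -∞, 24, ∞]
D(2):
  [∞, 63, 63, 71]
  [-∞, ∞, 72, 73]
  [38, 38, ∞, 38]
  [-∞, -∞, 24, ∞]
D(3):
  [∞, 63, 63, 71]
  [38, ∞, 72, 73]
  [38, 38, ∞, 38]
  [24, 24, 24, ∞]
D(4):
  [∞, 63, 63, 71]
  [38, ∞, 72, 73]
  [38, 38, ∞, 38]
  [24, 24, 24, ∞]
Answer: W*[1][0] = 38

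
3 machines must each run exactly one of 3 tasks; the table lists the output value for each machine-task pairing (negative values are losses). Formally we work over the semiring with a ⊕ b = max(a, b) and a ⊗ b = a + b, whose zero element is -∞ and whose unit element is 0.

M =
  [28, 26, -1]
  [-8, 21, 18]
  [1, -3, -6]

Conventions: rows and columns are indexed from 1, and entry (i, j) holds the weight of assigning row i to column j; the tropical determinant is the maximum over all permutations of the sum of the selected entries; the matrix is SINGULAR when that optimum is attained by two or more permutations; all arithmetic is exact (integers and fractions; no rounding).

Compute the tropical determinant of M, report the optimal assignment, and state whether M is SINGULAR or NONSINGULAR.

σ = (1, 2, 3): 28 + 21 + (-6) = 43
σ = (1, 3, 2): 28 + 18 + (-3) = 43
σ = (2, 1, 3): 26 + (-8) + (-6) = 12
σ = (2, 3, 1): 26 + 18 + 1 = 45
σ = (3, 1, 2): (-1) + (-8) + (-3) = -12
σ = (3, 2, 1): (-1) + 21 + 1 = 21
Optimal value attained by: σ = (2, 3, 1).
Answer: det⊕(M) = 45; verdict: NONSINGULAR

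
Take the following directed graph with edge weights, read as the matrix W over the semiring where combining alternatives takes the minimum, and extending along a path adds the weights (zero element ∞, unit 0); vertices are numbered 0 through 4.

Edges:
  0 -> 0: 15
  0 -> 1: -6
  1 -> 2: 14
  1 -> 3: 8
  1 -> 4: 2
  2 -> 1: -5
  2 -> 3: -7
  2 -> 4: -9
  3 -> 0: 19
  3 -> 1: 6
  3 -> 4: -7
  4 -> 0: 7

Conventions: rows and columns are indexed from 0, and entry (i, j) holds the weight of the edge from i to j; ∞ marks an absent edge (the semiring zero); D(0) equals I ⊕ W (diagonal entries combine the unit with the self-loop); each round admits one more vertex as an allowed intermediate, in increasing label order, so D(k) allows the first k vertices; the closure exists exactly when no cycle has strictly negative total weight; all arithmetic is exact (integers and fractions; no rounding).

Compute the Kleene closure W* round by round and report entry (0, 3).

D(0):
  [0, -6, ∞, ∞, ∞]
  [∞, 0, 14, 8, 2]
  [∞, -5, 0, -7, -9]
  [19, 6, ∞, 0, -7]
  [7, ∞, ∞, ∞, 0]
D(1):
  [0, -6, ∞, ∞, ∞]
  [∞, 0, 14, 8, 2]
  [∞, -5, 0, -7, -9]
  [19, 6, ∞, 0, -7]
  [7, 1, ∞, ∞, 0]
D(2):
  [0, -6, 8, 2, -4]
  [∞, 0, 14, 8, 2]
  [∞, -5, 0, -7, -9]
  [19, 6, 20, 0, -7]
  [7, 1, 15, 9, 0]
D(3):
  [0, -6, 8, 1, -4]
  [∞, 0, 14, 7, 2]
  [∞, -5, 0, -7, -9]
  [19, 6, 20, 0, -7]
  [7, 1, 15, 8, 0]
D(4):
  [0, -6, 8, 1, -6]
  [26, 0, 14, 7, 0]
  [12, -5, 0, -7, -14]
  [19, 6, 20, 0, -7]
  [7, 1, 15, 8, 0]
D(5):
  [0, -6, 8, 1, -6]
  [7, 0, 14, 7, 0]
  [-7, -13, 0, -7, -14]
  [0, -6, 8, 0, -7]
  [7, 1, 15, 8, 0]
Answer: W*[0][3] = 1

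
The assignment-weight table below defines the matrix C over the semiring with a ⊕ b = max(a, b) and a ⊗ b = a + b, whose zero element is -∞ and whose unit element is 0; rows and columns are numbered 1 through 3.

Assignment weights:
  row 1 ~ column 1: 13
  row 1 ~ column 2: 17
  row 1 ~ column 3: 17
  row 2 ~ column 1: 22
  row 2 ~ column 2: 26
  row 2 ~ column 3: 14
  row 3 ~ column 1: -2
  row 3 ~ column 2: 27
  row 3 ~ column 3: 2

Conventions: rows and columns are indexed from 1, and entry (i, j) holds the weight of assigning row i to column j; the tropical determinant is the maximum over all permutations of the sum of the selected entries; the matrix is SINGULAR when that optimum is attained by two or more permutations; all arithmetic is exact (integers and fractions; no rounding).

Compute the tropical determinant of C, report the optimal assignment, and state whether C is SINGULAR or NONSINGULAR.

σ = (1, 2, 3): 13 + 26 + 2 = 41
σ = (1, 3, 2): 13 + 14 + 27 = 54
σ = (2, 1, 3): 17 + 22 + 2 = 41
σ = (2, 3, 1): 17 + 14 + (-2) = 29
σ = (3, 1, 2): 17 + 22 + 27 = 66
σ = (3, 2, 1): 17 + 26 + (-2) = 41
Optimal value attained by: σ = (3, 1, 2).
Answer: det⊕(C) = 66; verdict: NONSINGULAR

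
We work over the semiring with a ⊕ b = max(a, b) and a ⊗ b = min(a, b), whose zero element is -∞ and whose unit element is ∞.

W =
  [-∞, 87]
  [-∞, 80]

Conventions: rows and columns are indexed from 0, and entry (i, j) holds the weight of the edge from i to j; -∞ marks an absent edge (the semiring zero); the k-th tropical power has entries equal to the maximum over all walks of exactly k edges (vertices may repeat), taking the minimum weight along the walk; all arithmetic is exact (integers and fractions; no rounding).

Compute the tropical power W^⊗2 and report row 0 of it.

W^⊗2:
  [-∞, 80]
  [-∞, 80]
Answer: row 0 of W^⊗2 = [-∞, 80]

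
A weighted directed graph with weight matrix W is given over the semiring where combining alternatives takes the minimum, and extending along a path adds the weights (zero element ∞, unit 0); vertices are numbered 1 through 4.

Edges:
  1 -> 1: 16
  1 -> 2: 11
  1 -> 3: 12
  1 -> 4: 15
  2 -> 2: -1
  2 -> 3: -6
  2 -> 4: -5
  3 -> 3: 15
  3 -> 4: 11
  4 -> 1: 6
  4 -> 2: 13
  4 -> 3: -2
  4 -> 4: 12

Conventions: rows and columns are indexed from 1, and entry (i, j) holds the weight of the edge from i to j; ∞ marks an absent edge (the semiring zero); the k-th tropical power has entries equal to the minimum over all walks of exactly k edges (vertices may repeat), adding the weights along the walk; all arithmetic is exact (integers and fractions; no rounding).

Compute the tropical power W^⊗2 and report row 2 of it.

W^⊗2:
  [21, 10, 5, 6]
  [1, -2, -7, -6]
  [17, 24, 9, 23]
  [18, 12, 7, 8]
Answer: row 2 of W^⊗2 = [1, -2, -7, -6]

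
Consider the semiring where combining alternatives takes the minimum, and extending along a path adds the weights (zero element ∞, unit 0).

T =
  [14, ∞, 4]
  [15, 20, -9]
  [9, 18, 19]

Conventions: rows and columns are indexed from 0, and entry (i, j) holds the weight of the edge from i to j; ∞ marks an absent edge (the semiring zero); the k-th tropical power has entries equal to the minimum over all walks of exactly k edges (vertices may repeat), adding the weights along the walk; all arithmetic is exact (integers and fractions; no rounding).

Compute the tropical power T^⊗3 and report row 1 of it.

T^⊗2:
  [13, 22, 18]
  [0, 9, 10]
  [23, 37, 9]
T^⊗3:
  [27, 36, 13]
  [14, 28, 0]
  [18, 27, 27]
Answer: row 1 of T^⊗3 = [14, 28, 0]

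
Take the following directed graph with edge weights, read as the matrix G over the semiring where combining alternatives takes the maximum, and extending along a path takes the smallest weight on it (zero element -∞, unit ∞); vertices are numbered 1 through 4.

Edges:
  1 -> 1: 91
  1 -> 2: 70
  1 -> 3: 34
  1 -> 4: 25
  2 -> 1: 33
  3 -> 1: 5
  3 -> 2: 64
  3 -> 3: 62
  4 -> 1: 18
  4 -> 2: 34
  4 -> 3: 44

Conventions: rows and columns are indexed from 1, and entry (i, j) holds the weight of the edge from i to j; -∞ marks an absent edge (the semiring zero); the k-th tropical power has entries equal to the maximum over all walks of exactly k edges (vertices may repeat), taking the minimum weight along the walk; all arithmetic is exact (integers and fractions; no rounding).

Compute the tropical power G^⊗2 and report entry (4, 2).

G^⊗2:
  [91, 70, 34, 25]
  [33, 33, 33, 25]
  [33, 62, 62, 5]
  [33, 44, 44, 18]
Key observation: the optimum is the walk 4->3->2, with weight 44 min 64 = 44.
Optimal value attained by: walk 4->3->2.
Answer: (G^⊗2)[4][2] = 44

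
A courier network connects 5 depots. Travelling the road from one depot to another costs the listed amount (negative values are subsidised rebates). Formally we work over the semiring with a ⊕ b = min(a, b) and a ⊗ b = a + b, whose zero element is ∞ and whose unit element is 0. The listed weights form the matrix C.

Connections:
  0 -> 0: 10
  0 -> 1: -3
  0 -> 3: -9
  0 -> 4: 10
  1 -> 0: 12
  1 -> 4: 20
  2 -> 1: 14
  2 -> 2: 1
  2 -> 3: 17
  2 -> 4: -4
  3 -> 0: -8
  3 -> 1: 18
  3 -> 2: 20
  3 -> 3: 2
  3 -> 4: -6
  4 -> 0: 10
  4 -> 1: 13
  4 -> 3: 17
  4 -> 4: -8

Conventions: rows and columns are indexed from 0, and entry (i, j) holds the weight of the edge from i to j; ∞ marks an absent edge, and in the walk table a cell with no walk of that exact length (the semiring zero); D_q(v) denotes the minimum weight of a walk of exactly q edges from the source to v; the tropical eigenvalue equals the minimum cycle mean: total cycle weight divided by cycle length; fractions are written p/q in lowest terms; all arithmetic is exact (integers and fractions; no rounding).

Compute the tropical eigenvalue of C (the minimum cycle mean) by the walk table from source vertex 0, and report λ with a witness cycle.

q=0: [0, ∞, ∞, ∞, ∞]
q=1: [10, -3, ∞, -9, 10]
q=2: [-17, 7, 11, -7, -15]
q=3: [-15, -20, 12, -26, -23]
q=4: [-34, -18, -6, -24, -32]
q=5: [-32, -37, -5, -43, -40]
Optimal cycle mean attained by: cycle 0->3->0, total (-9) + (-8), length 2.
Answer: λ = -17/2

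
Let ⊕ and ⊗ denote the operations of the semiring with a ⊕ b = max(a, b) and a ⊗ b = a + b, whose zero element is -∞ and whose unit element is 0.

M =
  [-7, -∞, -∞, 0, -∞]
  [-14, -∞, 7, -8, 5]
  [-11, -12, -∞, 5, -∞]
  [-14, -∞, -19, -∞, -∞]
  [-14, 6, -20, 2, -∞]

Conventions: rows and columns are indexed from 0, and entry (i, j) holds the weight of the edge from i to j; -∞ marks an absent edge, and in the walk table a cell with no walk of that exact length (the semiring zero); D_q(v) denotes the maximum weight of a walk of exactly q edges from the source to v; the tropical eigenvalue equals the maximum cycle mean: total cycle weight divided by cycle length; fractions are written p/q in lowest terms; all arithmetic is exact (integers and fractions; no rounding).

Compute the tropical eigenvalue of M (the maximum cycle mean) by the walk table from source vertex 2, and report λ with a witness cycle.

q=0: [-∞, -∞, 0, -∞, -∞]
q=1: [-11, -12, -∞, 5, -∞]
q=2: [-9, -∞, -5, -11, -7]
q=3: [-16, -1, -27, 0, -∞]
q=4: [-14, -39, 6, -9, 4]
q=5: [-5, 10, -16, 11, -34]
Optimal cycle mean attained by: cycle 1->4->1, total 5 + 6, length 2.
Answer: λ = 11/2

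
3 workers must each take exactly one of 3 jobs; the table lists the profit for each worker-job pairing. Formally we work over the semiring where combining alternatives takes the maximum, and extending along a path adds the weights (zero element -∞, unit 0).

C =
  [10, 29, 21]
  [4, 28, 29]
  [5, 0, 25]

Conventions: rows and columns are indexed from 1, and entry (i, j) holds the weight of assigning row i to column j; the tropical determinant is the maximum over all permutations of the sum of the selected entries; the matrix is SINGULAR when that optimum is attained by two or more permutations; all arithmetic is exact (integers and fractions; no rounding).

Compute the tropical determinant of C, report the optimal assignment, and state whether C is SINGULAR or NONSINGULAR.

σ = (1, 2, 3): 10 + 28 + 25 = 63
σ = (1, 3, 2): 10 + 29 + 0 = 39
σ = (2, 1, 3): 29 + 4 + 25 = 58
σ = (2, 3, 1): 29 + 29 + 5 = 63
σ = (3, 1, 2): 21 + 4 + 0 = 25
σ = (3, 2, 1): 21 + 28 + 5 = 54
Optimal value attained by: σ = (1, 2, 3).
Answer: det⊕(C) = 63; verdict: SINGULAR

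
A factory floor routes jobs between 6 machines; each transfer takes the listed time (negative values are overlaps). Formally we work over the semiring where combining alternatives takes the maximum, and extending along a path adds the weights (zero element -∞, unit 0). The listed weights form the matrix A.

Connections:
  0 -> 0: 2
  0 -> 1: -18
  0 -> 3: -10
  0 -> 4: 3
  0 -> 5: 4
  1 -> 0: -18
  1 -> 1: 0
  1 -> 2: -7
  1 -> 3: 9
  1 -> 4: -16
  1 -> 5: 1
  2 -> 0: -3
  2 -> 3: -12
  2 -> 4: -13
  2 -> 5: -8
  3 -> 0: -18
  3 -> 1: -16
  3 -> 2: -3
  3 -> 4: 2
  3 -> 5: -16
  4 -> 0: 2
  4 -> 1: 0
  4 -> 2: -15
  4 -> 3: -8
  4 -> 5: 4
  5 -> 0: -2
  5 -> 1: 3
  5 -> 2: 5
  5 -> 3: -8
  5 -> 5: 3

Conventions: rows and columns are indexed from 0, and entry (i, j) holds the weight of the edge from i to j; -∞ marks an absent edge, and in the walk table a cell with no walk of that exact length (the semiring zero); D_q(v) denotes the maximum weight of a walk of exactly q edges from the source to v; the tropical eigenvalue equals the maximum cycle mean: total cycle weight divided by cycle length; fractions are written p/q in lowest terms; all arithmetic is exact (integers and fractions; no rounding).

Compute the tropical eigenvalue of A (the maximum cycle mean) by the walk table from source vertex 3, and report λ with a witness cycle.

q=0: [-∞, -∞, -∞, 0, -∞, -∞]
q=1: [-18, -16, -3, -∞, 2, -16]
q=2: [4, 2, -11, -6, -15, 6]
q=3: [6, 9, 11, 11, 7, 9]
q=4: [9, 12, 14, 18, 13, 12]
q=5: [15, 15, 17, 21, 20, 17]
q=6: [22, 20, 22, 24, 23, 24]
Optimal cycle mean attained by: cycle 1->3->4->5->1, total 9 + 2 + 4 + 3, length 4.
Answer: λ = 9/2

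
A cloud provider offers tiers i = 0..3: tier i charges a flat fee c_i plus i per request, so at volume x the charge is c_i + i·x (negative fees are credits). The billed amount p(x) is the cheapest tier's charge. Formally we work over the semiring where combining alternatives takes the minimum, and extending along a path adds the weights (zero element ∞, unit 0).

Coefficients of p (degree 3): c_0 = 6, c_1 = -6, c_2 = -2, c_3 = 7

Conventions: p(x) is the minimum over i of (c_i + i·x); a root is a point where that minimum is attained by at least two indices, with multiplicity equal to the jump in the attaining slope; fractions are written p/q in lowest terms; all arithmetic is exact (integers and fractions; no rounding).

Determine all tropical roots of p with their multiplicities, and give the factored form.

hull edge (i=0, c=6) to (i=1, c=-6): slope -12, span 1
hull edge (i=1, c=-6) to (i=2, c=-2): slope 4, span 1
hull edge (i=2, c=-2) to (i=3, c=7): slope 9, span 1
Factored form: p(x) = 7 ⊗ (x ⊕ (-9)) ⊗ (x ⊕ (-4)) ⊗ (x ⊕ 12)
Answer: roots = -9 (mult 1), -4 (mult 1), 12 (mult 1)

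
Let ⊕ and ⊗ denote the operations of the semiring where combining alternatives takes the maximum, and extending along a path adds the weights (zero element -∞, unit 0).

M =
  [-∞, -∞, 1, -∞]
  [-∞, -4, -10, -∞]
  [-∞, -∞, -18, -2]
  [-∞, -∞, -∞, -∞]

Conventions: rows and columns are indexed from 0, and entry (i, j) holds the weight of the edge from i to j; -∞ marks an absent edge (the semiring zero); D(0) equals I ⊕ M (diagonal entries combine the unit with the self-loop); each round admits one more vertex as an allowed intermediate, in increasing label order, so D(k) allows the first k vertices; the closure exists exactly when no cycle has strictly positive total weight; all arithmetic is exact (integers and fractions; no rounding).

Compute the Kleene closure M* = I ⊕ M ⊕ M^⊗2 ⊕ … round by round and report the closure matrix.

D(0):
  [0, -∞, 1, -∞]
  [-∞, 0, -10, -∞]
  [-∞, -∞, 0, -2]
  [-∞, -∞, -∞, 0]
D(1):
  [0, -∞, 1, -∞]
  [-∞, 0, -10, -∞]
  [-∞, -∞, 0, -2]
  [-∞, -∞, -∞, 0]
D(2):
  [0, -∞, 1, -∞]
  [-∞, 0, -10, -∞]
  [-∞, -∞, 0, -2]
  [-∞, -∞, -∞, 0]
D(3):
  [0, -∞, 1, -1]
  [-∞, 0, -10, -12]
  [-∞, -∞, 0, -2]
  [-∞, -∞, -∞, 0]
D(4):
  [0, -∞, 1, -1]
  [-∞, 0, -10, -12]
  [-∞, -∞, 0, -2]
  [-∞, -∞, -∞, 0]
Answer: M* = [[0, -∞, 1, -1], [-∞, 0, -10, -12], [-∞, -∞, 0, -2], [-∞, -∞, -∞, 0]]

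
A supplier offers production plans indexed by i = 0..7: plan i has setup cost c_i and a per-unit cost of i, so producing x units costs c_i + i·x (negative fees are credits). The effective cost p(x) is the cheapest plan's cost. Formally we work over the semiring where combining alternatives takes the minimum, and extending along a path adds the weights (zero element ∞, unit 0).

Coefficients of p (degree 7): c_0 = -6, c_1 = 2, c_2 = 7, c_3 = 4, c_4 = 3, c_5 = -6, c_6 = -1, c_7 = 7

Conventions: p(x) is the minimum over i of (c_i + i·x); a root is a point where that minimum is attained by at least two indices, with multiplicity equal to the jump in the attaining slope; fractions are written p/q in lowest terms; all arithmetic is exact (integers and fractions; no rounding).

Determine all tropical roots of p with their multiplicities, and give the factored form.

hull edge (i=0, c=-6) to (i=5, c=-6): slope 0, span 5
hull edge (i=5, c=-6) to (i=6, c=-1): slope 5, span 1
hull edge (i=6, c=-1) to (i=7, c=7): slope 8, span 1
Factored form: p(x) = 7 ⊗ (x ⊕ (-8)) ⊗ (x ⊕ (-5)) ⊗ (x ⊕ 0) ⊗ (x ⊕ 0) ⊗ (x ⊕ 0) ⊗ (x ⊕ 0) ⊗ (x ⊕ 0)
Answer: roots = -8 (mult 1), -5 (mult 1), 0 (mult 5)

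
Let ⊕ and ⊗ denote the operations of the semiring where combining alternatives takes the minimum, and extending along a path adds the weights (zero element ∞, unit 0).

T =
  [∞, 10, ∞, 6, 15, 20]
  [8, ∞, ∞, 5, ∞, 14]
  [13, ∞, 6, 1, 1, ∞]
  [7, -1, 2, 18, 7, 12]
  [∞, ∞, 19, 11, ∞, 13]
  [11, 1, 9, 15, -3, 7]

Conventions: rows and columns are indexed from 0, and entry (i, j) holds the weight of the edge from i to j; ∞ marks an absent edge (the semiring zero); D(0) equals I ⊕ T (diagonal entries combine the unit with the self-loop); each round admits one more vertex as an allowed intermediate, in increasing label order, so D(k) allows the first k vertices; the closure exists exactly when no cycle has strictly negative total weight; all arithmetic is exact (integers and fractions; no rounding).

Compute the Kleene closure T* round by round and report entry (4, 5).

D(0):
  [0, 10, ∞, 6, 15, 20]
  [8, 0, ∞, 5, ∞, 14]
  [13, ∞, 0, 1, 1, ∞]
  [7, -1, 2, 0, 7, 12]
  [∞, ∞, 19, 11, 0, 13]
  [11, 1, 9, 15, -3, 0]
D(1):
  [0, 10, ∞, 6, 15, 20]
  [8, 0, ∞, 5, 23, 14]
  [13, 23, 0, 1, 1, 33]
  [7, -1, 2, 0, 7, 12]
  [∞, ∞, 19, 11, 0, 13]
  [11, 1, 9, 15, -3, 0]
D(2):
  [0, 10, ∞, 6, 15, 20]
  [8, 0, ∞, 5, 23, 14]
  [13, 23, 0, 1, 1, 33]
  [7, -1, 2, 0, 7, 12]
  [∞, ∞, 19, 11, 0, 13]
  [9, 1, 9, 6, -3, 0]
D(3):
  [0, 10, ∞, 6, 15, 20]
  [8, 0, ∞, 5, 23, 14]
  [13, 23, 0, 1, 1, 33]
  [7, -1, 2, 0, 3, 12]
  [32, 42, 19, 11, 0, 13]
  [9, 1, 9, 6, -3, 0]
D(4):
  [0, 5, 8, 6, 9, 18]
  [8, 0, 7, 5, 8, 14]
  [8, 0, 0, 1, 1, 13]
  [7, -1, 2, 0, 3, 12]
  [18, 10, 13, 11, 0, 13]
  [9, 1, 8, 6, -3, 0]
D(5):
  [0, 5, 8, 6, 9, 18]
  [8, 0, 7, 5, 8, 14]
  [8, 0, 0, 1, 1, 13]
  [7, -1, 2, 0, 3, 12]
  [18, 10, 13, 11, 0, 13]
  [9, 1, 8, 6, -3, 0]
D(6):
  [0, 5, 8, 6, 9, 18]
  [8, 0, 7, 5, 8, 14]
  [8, 0, 0, 1, 1, 13]
  [7, -1, 2, 0, 3, 12]
  [18, 10, 13, 11, 0, 13]
  [9, 1, 8, 6, -3, 0]
Answer: T*[4][5] = 13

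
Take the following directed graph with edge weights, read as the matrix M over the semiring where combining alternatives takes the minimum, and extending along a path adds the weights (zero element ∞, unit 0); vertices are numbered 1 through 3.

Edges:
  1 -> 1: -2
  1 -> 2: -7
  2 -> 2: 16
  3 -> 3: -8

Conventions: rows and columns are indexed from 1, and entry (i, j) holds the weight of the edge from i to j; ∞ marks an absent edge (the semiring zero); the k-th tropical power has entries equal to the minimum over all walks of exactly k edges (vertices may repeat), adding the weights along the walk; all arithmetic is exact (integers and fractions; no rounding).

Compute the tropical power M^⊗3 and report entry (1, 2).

M^⊗2:
  [-4, -9, ∞]
  [∞, 32, ∞]
  [∞, ∞, -16]
M^⊗3:
  [-6, -11, ∞]
  [∞, 48, ∞]
  [∞, ∞, -24]
Key observation: the optimum is the walk 1->1->1->2, with weight (-2) + (-2) + (-7) = -11.
Optimal value attained by: walk 1->1->1->2.
Answer: (M^⊗3)[1][2] = -11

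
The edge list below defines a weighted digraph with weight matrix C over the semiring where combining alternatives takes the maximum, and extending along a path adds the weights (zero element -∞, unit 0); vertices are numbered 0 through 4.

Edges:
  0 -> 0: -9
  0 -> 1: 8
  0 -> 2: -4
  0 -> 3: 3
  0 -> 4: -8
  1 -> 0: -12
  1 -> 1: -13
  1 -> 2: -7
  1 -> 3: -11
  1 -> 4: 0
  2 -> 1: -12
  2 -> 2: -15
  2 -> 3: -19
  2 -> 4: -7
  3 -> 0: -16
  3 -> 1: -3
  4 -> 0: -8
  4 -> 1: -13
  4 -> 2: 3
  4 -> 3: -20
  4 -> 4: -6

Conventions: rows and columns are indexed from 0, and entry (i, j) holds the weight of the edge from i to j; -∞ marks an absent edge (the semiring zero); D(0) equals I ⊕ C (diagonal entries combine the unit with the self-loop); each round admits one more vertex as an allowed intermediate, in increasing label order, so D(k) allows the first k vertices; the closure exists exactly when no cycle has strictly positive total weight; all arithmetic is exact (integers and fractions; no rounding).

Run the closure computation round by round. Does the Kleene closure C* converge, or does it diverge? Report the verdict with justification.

D(0):
  [0, 8, -4, 3, -8]
  [-12, 0, -7, -11, 0]
  [-∞, -12, 0, -19, -7]
  [-16, -3, -∞, 0, -∞]
  [-8, -13, 3, -20, 0]
D(1):
  [0, 8, -4, 3, -8]
  [-12, 0, -7, -9, 0]
  [-∞, -12, 0, -19, -7]
  [-16, -3, -20, 0, -24]
  [-8, 0, 3, -5, 0]
D(2):
  [0, 8, 1, 3, 8]
  [-12, 0, -7, -9, 0]
  [-24, -12, 0, -19, -7]
  [-15, -3, -10, 0, -3]
  [-8, 0, 3, -5, 0]
D(3):
  [0, 8, 1, 3, 8]
  [-12, 0, -7, -9, 0]
  [-24, -12, 0, -19, -7]
  [-15, -3, -10, 0, -3]
  [-8, 0, 3, -5, 0]
D(4):
  [0, 8, 1, 3, 8]
  [-12, 0, -7, -9, 0]
  [-24, -12, 0, -19, -7]
  [-15, -3, -10, 0, -3]
  [-8, 0, 3, -5, 0]
D(5):
  [0, 8, 11, 3, 8]
  [-8, 0, 3, -5, 0]
  [-15, -7, 0, -12, -7]
  [-11, -3, 0, 0, -3]
  [-8, 0, 3, -5, 0]
Key observation: every diagonal entry stays at the unit through all rounds, so no improving cycle exists.
Answer: CONVERGES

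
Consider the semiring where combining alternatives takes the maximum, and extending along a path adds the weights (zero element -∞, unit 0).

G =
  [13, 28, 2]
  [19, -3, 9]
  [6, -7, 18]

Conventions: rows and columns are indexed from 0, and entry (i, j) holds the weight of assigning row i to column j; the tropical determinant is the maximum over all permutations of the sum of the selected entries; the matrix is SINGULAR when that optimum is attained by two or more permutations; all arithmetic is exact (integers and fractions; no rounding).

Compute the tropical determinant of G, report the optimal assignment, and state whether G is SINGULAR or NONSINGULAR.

σ = (0, 1, 2): 13 + (-3) + 18 = 28
σ = (0, 2, 1): 13 + 9 + (-7) = 15
σ = (1, 0, 2): 28 + 19 + 18 = 65
σ = (1, 2, 0): 28 + 9 + 6 = 43
σ = (2, 0, 1): 2 + 19 + (-7) = 14
σ = (2, 1, 0): 2 + (-3) + 6 = 5
Optimal value attained by: σ = (1, 0, 2).
Answer: det⊕(G) = 65; verdict: NONSINGULAR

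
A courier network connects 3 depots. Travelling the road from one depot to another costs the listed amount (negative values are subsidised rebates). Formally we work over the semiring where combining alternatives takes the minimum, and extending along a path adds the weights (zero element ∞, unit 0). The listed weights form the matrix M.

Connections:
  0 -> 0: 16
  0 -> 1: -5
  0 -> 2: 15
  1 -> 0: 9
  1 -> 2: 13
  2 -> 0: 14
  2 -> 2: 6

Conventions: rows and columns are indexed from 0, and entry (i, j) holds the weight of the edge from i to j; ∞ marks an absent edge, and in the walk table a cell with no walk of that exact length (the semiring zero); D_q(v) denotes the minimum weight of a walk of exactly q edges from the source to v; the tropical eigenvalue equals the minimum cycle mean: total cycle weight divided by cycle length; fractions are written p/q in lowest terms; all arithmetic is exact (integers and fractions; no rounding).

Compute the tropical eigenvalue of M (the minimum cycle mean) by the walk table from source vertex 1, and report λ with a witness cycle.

q=0: [∞, 0, ∞]
q=1: [9, ∞, 13]
q=2: [25, 4, 19]
q=3: [13, 20, 17]
Optimal cycle mean attained by: cycle 0->1->0, total (-5) + 9, length 2.
Answer: λ = 2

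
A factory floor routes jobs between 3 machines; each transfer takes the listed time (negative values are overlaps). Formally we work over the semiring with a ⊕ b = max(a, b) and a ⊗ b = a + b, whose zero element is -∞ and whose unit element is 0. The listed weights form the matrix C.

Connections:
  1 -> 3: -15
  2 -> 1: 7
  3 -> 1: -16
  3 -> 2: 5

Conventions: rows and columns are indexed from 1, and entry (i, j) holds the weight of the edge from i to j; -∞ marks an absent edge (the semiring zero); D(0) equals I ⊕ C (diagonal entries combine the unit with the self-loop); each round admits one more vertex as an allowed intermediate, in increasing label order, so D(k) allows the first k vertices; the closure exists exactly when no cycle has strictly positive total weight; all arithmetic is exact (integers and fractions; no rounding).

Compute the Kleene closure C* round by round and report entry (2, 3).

D(0):
  [0, -∞, -15]
  [7, 0, -∞]
  [-16, 5, 0]
D(1):
  [0, -∞, -15]
  [7, 0, -8]
  [-16, 5, 0]
D(2):
  [0, -∞, -15]
  [7, 0, -8]
  [12, 5, 0]
D(3):
  [0, -10, -15]
  [7, 0, -8]
  [12, 5, 0]
Answer: C*[2][3] = -8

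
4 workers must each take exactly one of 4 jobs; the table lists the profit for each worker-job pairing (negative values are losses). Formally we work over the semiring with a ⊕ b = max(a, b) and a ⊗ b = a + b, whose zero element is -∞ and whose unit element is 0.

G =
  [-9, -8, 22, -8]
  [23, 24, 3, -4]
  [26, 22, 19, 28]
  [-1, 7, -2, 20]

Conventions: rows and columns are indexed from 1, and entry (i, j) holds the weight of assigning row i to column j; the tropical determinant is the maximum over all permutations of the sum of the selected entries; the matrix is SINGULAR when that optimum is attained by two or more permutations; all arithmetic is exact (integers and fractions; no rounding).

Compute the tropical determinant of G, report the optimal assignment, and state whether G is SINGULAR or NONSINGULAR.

σ = (1, 2, 3, 4): (-9) + 24 + 19 + 20 = 54
σ = (1, 2, 4, 3): (-9) + 24 + 28 + (-2) = 41
σ = (1, 3, 2, 4): (-9) + 3 + 22 + 20 = 36
σ = (1, 3, 4, 2): (-9) + 3 + 28 + 7 = 29
σ = (1, 4, 2, 3): (-9) + (-4) + 22 + (-2) = 7
σ = (1, 4, 3, 2): (-9) + (-4) + 19 + 7 = 13
σ = (2, 1, 3, 4): (-8) + 23 + 19 + 20 = 54
σ = (2, 1, 4, 3): (-8) + 23 + 28 + (-2) = 41
σ = (2, 3, 1, 4): (-8) + 3 + 26 + 20 = 41
σ = (2, 3, 4, 1): (-8) + 3 + 28 + (-1) = 22
σ = (2, 4, 1, 3): (-8) + (-4) + 26 + (-2) = 12
σ = (2, 4, 3, 1): (-8) + (-4) + 19 + (-1) = 6
σ = (3, 1, 2, 4): 22 + 23 + 22 + 20 = 87
σ = (3, 1, 4, 2): 22 + 23 + 28 + 7 = 80
σ = (3, 2, 1, 4): 22 + 24 + 26 + 20 = 92
σ = (3, 2, 4, 1): 22 + 24 + 28 + (-1) = 73
σ = (3, 4, 1, 2): 22 + (-4) + 26 + 7 = 51
σ = (3, 4, 2, 1): 22 + (-4) + 22 + (-1) = 39
σ = (4, 1, 2, 3): (-8) + 23 + 22 + (-2) = 35
σ = (4, 1, 3, 2): (-8) + 23 + 19 + 7 = 41
σ = (4, 2, 1, 3): (-8) + 24 + 26 + (-2) = 40
σ = (4, 2, 3, 1): (-8) + 24 + 19 + (-1) = 34
σ = (4, 3, 1, 2): (-8) + 3 + 26 + 7 = 28
σ = (4, 3, 2, 1): (-8) + 3 + 22 + (-1) = 16
Optimal value attained by: σ = (3, 2, 1, 4).
Answer: det⊕(G) = 92; verdict: NONSINGULAR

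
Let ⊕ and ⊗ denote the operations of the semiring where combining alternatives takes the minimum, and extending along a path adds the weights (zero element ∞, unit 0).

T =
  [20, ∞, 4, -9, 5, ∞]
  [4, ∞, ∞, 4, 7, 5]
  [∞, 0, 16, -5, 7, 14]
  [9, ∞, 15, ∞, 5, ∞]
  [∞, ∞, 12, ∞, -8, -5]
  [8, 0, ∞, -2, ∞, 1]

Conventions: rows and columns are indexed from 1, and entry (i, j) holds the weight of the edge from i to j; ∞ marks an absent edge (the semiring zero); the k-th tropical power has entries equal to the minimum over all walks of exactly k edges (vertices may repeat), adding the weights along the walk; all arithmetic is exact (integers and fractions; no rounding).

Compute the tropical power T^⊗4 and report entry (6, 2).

T^⊗2:
  [0, 4, 6, -1, -4, 0]
  [13, 5, 8, -5, -1, 2]
  [4, 14, 10, 4, -1, 2]
  [29, 15, 13, 0, -3, 0]
  [3, -5, 4, -7, -16, -13]
  [4, 1, 12, -1, 3, 2]
T^⊗3:
  [8, 0, 4, -9, -12, -9]
  [4, 2, 10, 0, -9, -6]
  [10, 2, 8, -5, -9, -6]
  [8, 0, 9, -2, -11, -8]
  [-5, -13, -4, -15, -24, -21]
  [5, 2, 8, -5, -5, -2]
T^⊗4:
  [-1, -9, 0, -11, -20, -17]
  [2, -6, 3, -8, -17, -14]
  [2, -6, 3, -8, -17, -14]
  [0, -8, 1, -10, -19, -16]
  [-13, -21, -12, -23, -32, -29]
  [4, -2, 7, -4, -13, -10]
Key observation: the optimum is the walk 6->4->5->6->2, with weight (-2) + 5 + (-5) + 0 = -2.
Optimal value attained by: walk 6->4->5->6->2.
Answer: (T^⊗4)[6][2] = -2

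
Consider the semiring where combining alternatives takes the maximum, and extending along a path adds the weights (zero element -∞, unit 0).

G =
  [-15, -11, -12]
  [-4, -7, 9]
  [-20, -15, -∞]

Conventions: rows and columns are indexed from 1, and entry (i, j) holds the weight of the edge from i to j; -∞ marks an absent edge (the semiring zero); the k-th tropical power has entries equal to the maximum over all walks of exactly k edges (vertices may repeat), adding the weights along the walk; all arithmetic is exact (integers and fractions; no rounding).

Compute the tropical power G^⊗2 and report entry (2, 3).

G^⊗2:
  [-15, -18, -2]
  [-11, -6, 2]
  [-19, -22, -6]
Key observation: the optimum is the walk 2->2->3, with weight (-7) + 9 = 2.
Optimal value attained by: walk 2->2->3.
Answer: (G^⊗2)[2][3] = 2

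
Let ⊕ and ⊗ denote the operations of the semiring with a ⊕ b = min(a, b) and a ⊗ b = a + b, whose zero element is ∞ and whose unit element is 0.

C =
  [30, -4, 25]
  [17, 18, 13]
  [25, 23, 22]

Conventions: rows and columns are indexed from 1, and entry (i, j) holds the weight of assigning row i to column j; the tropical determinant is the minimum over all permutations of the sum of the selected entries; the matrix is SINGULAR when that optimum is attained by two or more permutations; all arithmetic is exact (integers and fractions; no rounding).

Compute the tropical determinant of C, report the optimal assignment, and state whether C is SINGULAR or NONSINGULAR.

σ = (1, 2, 3): 30 + 18 + 22 = 70
σ = (1, 3, 2): 30 + 13 + 23 = 66
σ = (2, 1, 3): (-4) + 17 + 22 = 35
σ = (2, 3, 1): (-4) + 13 + 25 = 34
σ = (3, 1, 2): 25 + 17 + 23 = 65
σ = (3, 2, 1): 25 + 18 + 25 = 68
Optimal value attained by: σ = (2, 3, 1).
Answer: det⊕(C) = 34; verdict: NONSINGULAR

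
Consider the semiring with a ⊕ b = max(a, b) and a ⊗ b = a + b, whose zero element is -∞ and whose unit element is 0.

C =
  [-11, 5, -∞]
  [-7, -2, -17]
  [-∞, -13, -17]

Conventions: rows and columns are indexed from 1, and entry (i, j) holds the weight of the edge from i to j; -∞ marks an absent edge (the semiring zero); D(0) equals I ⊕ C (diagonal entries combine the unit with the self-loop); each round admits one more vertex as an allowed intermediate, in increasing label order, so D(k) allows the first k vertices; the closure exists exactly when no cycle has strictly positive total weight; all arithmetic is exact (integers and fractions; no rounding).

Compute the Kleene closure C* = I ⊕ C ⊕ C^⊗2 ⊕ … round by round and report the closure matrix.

D(0):
  [0, 5, -∞]
  [-7, 0, -17]
  [-∞, -13, 0]
D(1):
  [0, 5, -∞]
  [-7, 0, -17]
  [-∞, -13, 0]
D(2):
  [0, 5, -12]
  [-7, 0, -17]
  [-20, -13, 0]
D(3):
  [0, 5, -12]
  [-7, 0, -17]
  [-20, -13, 0]
Answer: C* = [[0, 5, -12], [-7, 0, -17], [-20, -13, 0]]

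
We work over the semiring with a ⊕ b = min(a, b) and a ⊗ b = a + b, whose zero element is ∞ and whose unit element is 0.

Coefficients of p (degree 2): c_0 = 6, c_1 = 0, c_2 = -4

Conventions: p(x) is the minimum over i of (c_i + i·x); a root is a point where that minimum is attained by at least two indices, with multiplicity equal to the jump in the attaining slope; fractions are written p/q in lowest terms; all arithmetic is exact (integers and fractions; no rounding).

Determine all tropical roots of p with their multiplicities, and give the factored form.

hull edge (i=0, c=6) to (i=1, c=0): slope -6, span 1
hull edge (i=1, c=0) to (i=2, c=-4): slope -4, span 1
Factored form: p(x) = -4 ⊗ (x ⊕ 4) ⊗ (x ⊕ 6)
Answer: roots = 4 (mult 1), 6 (mult 1)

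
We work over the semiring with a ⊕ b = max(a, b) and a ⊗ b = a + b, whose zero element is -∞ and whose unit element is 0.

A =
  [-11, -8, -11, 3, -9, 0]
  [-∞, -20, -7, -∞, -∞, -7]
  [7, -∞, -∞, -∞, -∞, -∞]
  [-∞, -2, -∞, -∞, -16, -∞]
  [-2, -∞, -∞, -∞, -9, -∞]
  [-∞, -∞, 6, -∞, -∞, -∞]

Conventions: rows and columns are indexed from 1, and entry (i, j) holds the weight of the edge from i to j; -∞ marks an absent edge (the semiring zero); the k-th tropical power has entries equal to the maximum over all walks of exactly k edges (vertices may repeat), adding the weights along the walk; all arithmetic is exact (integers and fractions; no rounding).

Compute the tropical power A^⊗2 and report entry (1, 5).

A^⊗2:
  [-4, 1, 6, -8, -13, -11]
  [0, -40, -1, -∞, -∞, -27]
  [-4, -1, -4, 10, -2, 7]
  [-18, -22, -9, -∞, -25, -9]
  [-11, -10, -13, 1, -11, -2]
  [13, -∞, -∞, -∞, -∞, -∞]
Key observation: the optimum is the walk 1->4->5, with weight 3 + (-16) = -13.
Optimal value attained by: walk 1->4->5.
Answer: (A^⊗2)[1][5] = -13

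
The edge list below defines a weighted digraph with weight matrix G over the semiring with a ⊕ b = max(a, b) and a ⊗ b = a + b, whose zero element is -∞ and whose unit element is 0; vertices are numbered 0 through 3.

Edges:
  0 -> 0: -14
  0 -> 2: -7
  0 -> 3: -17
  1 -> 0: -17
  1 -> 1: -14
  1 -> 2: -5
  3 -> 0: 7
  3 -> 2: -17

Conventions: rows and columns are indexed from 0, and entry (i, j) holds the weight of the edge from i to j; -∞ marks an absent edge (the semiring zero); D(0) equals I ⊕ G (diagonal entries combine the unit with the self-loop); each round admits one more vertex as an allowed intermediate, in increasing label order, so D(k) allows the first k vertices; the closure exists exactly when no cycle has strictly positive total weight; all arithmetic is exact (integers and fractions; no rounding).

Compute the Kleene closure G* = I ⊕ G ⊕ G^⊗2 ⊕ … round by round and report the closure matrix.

D(0):
  [0, -∞, -7, -17]
  [-17, 0, -5, -∞]
  [-∞, -∞, 0, -∞]
  [7, -∞, -17, 0]
D(1):
  [0, -∞, -7, -17]
  [-17, 0, -5, -34]
  [-∞, -∞, 0, -∞]
  [7, -∞, 0, 0]
D(2):
  [0, -∞, -7, -17]
  [-17, 0, -5, -34]
  [-∞, -∞, 0, -∞]
  [7, -∞, 0, 0]
D(3):
  [0, -∞, -7, -17]
  [-17, 0, -5, -34]
  [-∞, -∞, 0, -∞]
  [7, -∞, 0, 0]
D(4):
  [0, -∞, -7, -17]
  [-17, 0, -5, -34]
  [-∞, -∞, 0, -∞]
  [7, -∞, 0, 0]
Answer: G* = [[0, -∞, -7, -17], [-17, 0, -5, -34], [-∞, -∞, 0, -∞], [7, -∞, 0, 0]]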